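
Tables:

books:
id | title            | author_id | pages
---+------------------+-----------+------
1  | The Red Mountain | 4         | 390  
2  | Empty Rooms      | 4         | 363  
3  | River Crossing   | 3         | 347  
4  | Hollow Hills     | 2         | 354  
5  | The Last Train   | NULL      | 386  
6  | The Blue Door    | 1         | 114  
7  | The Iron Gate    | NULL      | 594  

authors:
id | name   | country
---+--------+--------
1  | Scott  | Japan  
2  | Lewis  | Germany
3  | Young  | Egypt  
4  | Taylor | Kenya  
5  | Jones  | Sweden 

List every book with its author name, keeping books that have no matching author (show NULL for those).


LEFT JOIN keeps every row from books (the left table); where author_id has no match in authors, the author columns become NULL. Walk through each book:
  - book 1 (The Red Mountain): author_id=4 -> matches Taylor
  - book 2 (Empty Rooms): author_id=4 -> matches Taylor
  - book 3 (River Crossing): author_id=3 -> matches Young
  - book 4 (Hollow Hills): author_id=2 -> matches Lewis
  - book 5 (The Last Train): author_id=NULL, no match -> kept with NULL
  - book 6 (The Blue Door): author_id=1 -> matches Scott
  - book 7 (The Iron Gate): author_id=NULL, no match -> kept with NULL
All 7 rows appear; 2 have NULL author.

SQL:
SELECT a.title, b.name AS author
FROM books a
LEFT JOIN authors b ON a.author_id = b.id

Result:
title            | author
-----------------+-------
The Red Mountain | Taylor
Empty Rooms      | Taylor
River Crossing   | Young 
Hollow Hills     | Lewis 
The Last Train   | NULL  
The Blue Door    | Scott 
The Iron Gate    | NULL  


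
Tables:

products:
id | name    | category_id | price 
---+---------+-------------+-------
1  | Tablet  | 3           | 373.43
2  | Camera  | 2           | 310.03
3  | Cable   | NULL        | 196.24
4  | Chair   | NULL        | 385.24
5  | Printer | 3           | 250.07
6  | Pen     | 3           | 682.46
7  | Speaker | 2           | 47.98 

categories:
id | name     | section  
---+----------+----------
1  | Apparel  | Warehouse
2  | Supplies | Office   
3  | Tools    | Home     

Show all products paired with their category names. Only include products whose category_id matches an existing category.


INNER JOIN keeps only products rows whose category_id matches an id in categories. Walk through each product:
  - product 1 (Tablet): category_id=3 -> matches Tools
  - product 2 (Camera): category_id=2 -> matches Supplies
  - product 3 (Cable): category_id=NULL, no match -> dropped
  - product 4 (Chair): category_id=NULL, no match -> dropped
  - product 5 (Printer): category_id=3 -> matches Tools
  - product 6 (Pen): category_id=3 -> matches Tools
  - product 7 (Speaker): category_id=2 -> matches Supplies
So 2 of 7 rows are dropped.

SQL:
SELECT a.name, b.name AS category
FROM products a
INNER JOIN categories b ON a.category_id = b.id

Result:
name    | category
--------+---------
Tablet  | Tools   
Camera  | Supplies
Printer | Tools   
Pen     | Tools   
Speaker | Supplies


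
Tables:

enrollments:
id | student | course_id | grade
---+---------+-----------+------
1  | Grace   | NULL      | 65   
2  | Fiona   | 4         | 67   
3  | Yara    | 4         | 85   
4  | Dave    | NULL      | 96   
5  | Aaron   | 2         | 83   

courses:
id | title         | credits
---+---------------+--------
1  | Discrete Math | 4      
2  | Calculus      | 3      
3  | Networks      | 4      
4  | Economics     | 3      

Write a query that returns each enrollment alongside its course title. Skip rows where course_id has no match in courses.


INNER JOIN keeps only enrollments rows whose course_id matches an id in courses. Walk through each enrollment:
  - enrollment 1 (Grace): course_id=NULL, no match -> dropped
  - enrollment 2 (Fiona): course_id=4 -> matches Economics
  - enrollment 3 (Yara): course_id=4 -> matches Economics
  - enrollment 4 (Dave): course_id=NULL, no match -> dropped
  - enrollment 5 (Aaron): course_id=2 -> matches Calculus
So 2 of 5 rows are dropped.

SQL:
SELECT a.student, b.title AS course
FROM enrollments a
INNER JOIN courses b ON a.course_id = b.id

Result:
student | course   
--------+----------
Fiona   | Economics
Yara    | Economics
Aaron   | Calculus 


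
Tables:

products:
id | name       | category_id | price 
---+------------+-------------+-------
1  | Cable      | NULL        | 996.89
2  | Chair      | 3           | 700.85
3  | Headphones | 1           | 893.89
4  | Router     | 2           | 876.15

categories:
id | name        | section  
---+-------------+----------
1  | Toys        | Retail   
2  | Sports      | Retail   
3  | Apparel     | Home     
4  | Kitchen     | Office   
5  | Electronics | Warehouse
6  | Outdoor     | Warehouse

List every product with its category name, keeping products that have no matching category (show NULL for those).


LEFT JOIN keeps every row from products (the left table); where category_id has no match in categories, the category columns become NULL. Walk through each product:
  - product 1 (Cable): category_id=NULL, no match -> kept with NULL
  - product 2 (Chair): category_id=3 -> matches Apparel
  - product 3 (Headphones): category_id=1 -> matches Toys
  - product 4 (Router): category_id=2 -> matches Sports
All 4 rows appear; 1 has NULL category.

SQL:
SELECT a.name, b.name AS category
FROM products a
LEFT JOIN categories b ON a.category_id = b.id

Result:
name       | category
-----------+---------
Cable      | NULL    
Chair      | Apparel 
Headphones | Toys    
Router     | Sports  


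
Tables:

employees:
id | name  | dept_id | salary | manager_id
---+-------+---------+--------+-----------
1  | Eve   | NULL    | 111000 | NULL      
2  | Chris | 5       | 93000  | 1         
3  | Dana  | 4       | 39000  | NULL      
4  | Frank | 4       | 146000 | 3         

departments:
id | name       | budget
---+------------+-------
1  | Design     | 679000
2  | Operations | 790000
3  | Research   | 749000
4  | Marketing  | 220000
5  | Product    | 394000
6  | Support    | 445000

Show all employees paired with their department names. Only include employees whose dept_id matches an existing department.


INNER JOIN keeps only employees rows whose dept_id matches an id in departments. Walk through each employee:
  - employee 1 (Eve): dept_id=NULL, no match -> dropped
  - employee 2 (Chris): dept_id=5 -> matches Product
  - employee 3 (Dana): dept_id=4 -> matches Marketing
  - employee 4 (Frank): dept_id=4 -> matches Marketing
So 1 of 4 rows is dropped.

SQL:
SELECT a.name, b.name AS department
FROM employees a
INNER JOIN departments b ON a.dept_id = b.id

Result:
name  | department
------+-----------
Chris | Product   
Dana  | Marketing 
Frank | Marketing 


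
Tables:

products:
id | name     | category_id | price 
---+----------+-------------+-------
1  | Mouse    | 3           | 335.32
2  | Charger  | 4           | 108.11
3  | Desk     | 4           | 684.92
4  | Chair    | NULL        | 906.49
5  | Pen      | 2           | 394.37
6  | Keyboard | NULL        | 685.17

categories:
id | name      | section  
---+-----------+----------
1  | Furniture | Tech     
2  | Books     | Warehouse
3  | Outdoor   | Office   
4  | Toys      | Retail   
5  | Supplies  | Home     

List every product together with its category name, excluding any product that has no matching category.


INNER JOIN keeps only products rows whose category_id matches an id in categories. Walk through each product:
  - product 1 (Mouse): category_id=3 -> matches Outdoor
  - product 2 (Charger): category_id=4 -> matches Toys
  - product 3 (Desk): category_id=4 -> matches Toys
  - product 4 (Chair): category_id=NULL, no match -> dropped
  - product 5 (Pen): category_id=2 -> matches Books
  - product 6 (Keyboard): category_id=NULL, no match -> dropped
So 2 of 6 rows are dropped.

SQL:
SELECT a.name, b.name AS category
FROM products a
INNER JOIN categories b ON a.category_id = b.id

Result:
name    | category
--------+---------
Mouse   | Outdoor 
Charger | Toys    
Desk    | Toys    
Pen     | Books   


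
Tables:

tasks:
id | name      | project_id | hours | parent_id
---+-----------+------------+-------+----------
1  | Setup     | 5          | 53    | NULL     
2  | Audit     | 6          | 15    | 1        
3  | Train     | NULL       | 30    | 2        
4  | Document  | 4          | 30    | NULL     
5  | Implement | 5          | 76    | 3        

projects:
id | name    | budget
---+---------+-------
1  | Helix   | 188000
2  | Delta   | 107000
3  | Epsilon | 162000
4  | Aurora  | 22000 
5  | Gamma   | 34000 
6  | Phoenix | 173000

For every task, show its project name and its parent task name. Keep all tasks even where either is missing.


Two LEFT JOINs from the same base table tasks: one to projects via project_id, one to tasks itself via parent_id. Both are LEFT so every task is preserved.
Match against projects:
  - task 1 (Setup): project_id=5 -> matches Gamma
  - task 2 (Audit): project_id=6 -> matches Phoenix
  - task 3 (Train): project_id=NULL, no match -> kept with NULL
  - task 4 (Document): project_id=4 -> matches Aurora
  - task 5 (Implement): project_id=5 -> matches Gamma
Match against tasks (self):
  - task 1 (Setup): parent_id=NULL -> NULL
  - task 2 (Audit): parent_id=1 -> Setup
  - task 3 (Train): parent_id=2 -> Audit
  - task 4 (Document): parent_id=NULL -> NULL
  - task 5 (Implement): parent_id=3 -> Train

SQL:
SELECT a.name, b.name AS project, c.name AS parent
FROM tasks a
LEFT JOIN projects b ON a.project_id = b.id
LEFT JOIN tasks c ON a.parent_id = c.id

Result:
name      | project | parent
----------+---------+-------
Setup     | Gamma   | NULL  
Audit     | Phoenix | Setup 
Train     | NULL    | Audit 
Document  | Aurora  | NULL  
Implement | Gamma   | Train 


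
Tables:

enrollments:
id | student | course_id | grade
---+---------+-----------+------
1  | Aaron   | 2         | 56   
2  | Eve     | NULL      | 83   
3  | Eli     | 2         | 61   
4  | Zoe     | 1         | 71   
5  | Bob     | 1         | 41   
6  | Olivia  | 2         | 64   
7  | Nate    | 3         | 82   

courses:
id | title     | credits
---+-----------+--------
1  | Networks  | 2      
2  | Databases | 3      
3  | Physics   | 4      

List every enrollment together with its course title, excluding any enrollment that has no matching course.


INNER JOIN keeps only enrollments rows whose course_id matches an id in courses. Walk through each enrollment:
  - enrollment 1 (Aaron): course_id=2 -> matches Databases
  - enrollment 2 (Eve): course_id=NULL, no match -> dropped
  - enrollment 3 (Eli): course_id=2 -> matches Databases
  - enrollment 4 (Zoe): course_id=1 -> matches Networks
  - enrollment 5 (Bob): course_id=1 -> matches Networks
  - enrollment 6 (Olivia): course_id=2 -> matches Databases
  - enrollment 7 (Nate): course_id=3 -> matches Physics
So 1 of 7 rows is dropped.

SQL:
SELECT a.student, b.title AS course
FROM enrollments a
INNER JOIN courses b ON a.course_id = b.id

Result:
student | course   
--------+----------
Aaron   | Databases
Eli     | Databases
Zoe     | Networks 
Bob     | Networks 
Olivia  | Databases
Nate    | Physics  


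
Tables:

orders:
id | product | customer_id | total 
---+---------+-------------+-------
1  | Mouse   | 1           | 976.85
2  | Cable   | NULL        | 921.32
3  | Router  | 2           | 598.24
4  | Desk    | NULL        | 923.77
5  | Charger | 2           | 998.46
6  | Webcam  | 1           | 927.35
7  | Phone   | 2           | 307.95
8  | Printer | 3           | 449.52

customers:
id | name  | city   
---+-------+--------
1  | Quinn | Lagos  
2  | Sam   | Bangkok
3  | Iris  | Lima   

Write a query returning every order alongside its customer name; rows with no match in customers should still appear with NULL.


LEFT JOIN keeps every row from orders (the left table); where customer_id has no match in customers, the customer columns become NULL. Walk through each order:
  - order 1 (Mouse): customer_id=1 -> matches Quinn
  - order 2 (Cable): customer_id=NULL, no match -> kept with NULL
  - order 3 (Router): customer_id=2 -> matches Sam
  - order 4 (Desk): customer_id=NULL, no match -> kept with NULL
  - order 5 (Charger): customer_id=2 -> matches Sam
  - order 6 (Webcam): customer_id=1 -> matches Quinn
  - order 7 (Phone): customer_id=2 -> matches Sam
  - order 8 (Printer): customer_id=3 -> matches Iris
All 8 rows appear; 2 have NULL customer.

SQL:
SELECT a.product, b.name AS customer
FROM orders a
LEFT JOIN customers b ON a.customer_id = b.id

Result:
product | customer
--------+---------
Mouse   | Quinn   
Cable   | NULL    
Router  | Sam     
Desk    | NULL    
Charger | Sam     
Webcam  | Quinn   
Phone   | Sam     
Printer | Iris    


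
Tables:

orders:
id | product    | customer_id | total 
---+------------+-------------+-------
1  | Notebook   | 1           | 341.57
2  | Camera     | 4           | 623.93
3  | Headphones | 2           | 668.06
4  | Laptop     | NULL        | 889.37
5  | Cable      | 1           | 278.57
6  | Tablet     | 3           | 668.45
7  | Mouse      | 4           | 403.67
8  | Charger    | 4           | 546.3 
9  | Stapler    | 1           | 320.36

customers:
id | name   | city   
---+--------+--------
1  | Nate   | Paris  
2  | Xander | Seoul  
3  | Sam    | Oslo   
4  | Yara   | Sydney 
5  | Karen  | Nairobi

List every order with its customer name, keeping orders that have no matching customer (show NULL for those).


LEFT JOIN keeps every row from orders (the left table); where customer_id has no match in customers, the customer columns become NULL. Walk through each order:
  - order 1 (Notebook): customer_id=1 -> matches Nate
  - order 2 (Camera): customer_id=4 -> matches Yara
  - order 3 (Headphones): customer_id=2 -> matches Xander
  - order 4 (Laptop): customer_id=NULL, no match -> kept with NULL
  - order 5 (Cable): customer_id=1 -> matches Nate
  - order 6 (Tablet): customer_id=3 -> matches Sam
  - order 7 (Mouse): customer_id=4 -> matches Yara
  - order 8 (Charger): customer_id=4 -> matches Yara
  - order 9 (Stapler): customer_id=1 -> matches Nate
All 9 rows appear; 1 has NULL customer.

SQL:
SELECT a.product, b.name AS customer
FROM orders a
LEFT JOIN customers b ON a.customer_id = b.id

Result:
product    | customer
-----------+---------
Notebook   | Nate    
Camera     | Yara    
Headphones | Xander  
Laptop     | NULL    
Cable      | Nate    
Tablet     | Sam     
Mouse      | Yara    
Charger    | Yara    
Stapler    | Nate    


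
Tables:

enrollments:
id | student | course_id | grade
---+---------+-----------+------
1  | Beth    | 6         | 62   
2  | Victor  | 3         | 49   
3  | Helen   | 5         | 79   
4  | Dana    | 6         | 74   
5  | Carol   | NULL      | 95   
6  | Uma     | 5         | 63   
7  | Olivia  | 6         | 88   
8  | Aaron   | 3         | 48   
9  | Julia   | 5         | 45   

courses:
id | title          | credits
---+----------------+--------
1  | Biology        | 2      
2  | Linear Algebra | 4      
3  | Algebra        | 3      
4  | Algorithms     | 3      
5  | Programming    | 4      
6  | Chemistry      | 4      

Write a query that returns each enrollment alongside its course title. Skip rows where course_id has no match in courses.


INNER JOIN keeps only enrollments rows whose course_id matches an id in courses. Walk through each enrollment:
  - enrollment 1 (Beth): course_id=6 -> matches Chemistry
  - enrollment 2 (Victor): course_id=3 -> matches Algebra
  - enrollment 3 (Helen): course_id=5 -> matches Programming
  - enrollment 4 (Dana): course_id=6 -> matches Chemistry
  - enrollment 5 (Carol): course_id=NULL, no match -> dropped
  - enrollment 6 (Uma): course_id=5 -> matches Programming
  - enrollment 7 (Olivia): course_id=6 -> matches Chemistry
  - enrollment 8 (Aaron): course_id=3 -> matches Algebra
  - enrollment 9 (Julia): course_id=5 -> matches Programming
So 1 of 9 rows is dropped.

SQL:
SELECT a.student, b.title AS course
FROM enrollments a
INNER JOIN courses b ON a.course_id = b.id

Result:
student | course     
--------+------------
Beth    | Chemistry  
Victor  | Algebra    
Helen   | Programming
Dana    | Chemistry  
Uma     | Programming
Olivia  | Chemistry  
Aaron   | Algebra    
Julia   | Programming


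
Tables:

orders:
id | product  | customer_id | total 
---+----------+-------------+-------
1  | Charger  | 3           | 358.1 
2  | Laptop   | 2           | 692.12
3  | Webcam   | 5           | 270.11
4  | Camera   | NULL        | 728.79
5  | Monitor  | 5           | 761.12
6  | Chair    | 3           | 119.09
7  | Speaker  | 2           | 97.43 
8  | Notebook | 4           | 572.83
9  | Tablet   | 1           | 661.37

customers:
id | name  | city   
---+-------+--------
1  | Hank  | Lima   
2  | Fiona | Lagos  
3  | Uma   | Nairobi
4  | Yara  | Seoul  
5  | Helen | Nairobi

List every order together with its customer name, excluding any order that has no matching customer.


INNER JOIN keeps only orders rows whose customer_id matches an id in customers. Walk through each order:
  - order 1 (Charger): customer_id=3 -> matches Uma
  - order 2 (Laptop): customer_id=2 -> matches Fiona
  - order 3 (Webcam): customer_id=5 -> matches Helen
  - order 4 (Camera): customer_id=NULL, no match -> dropped
  - order 5 (Monitor): customer_id=5 -> matches Helen
  - order 6 (Chair): customer_id=3 -> matches Uma
  - order 7 (Speaker): customer_id=2 -> matches Fiona
  - order 8 (Notebook): customer_id=4 -> matches Yara
  - order 9 (Tablet): customer_id=1 -> matches Hank
So 1 of 9 rows is dropped.

SQL:
SELECT a.product, b.name AS customer
FROM orders a
INNER JOIN customers b ON a.customer_id = b.id

Result:
product  | customer
---------+---------
Charger  | Uma     
Laptop   | Fiona   
Webcam   | Helen   
Monitor  | Helen   
Chair    | Uma     
Speaker  | Fiona   
Notebook | Yara    
Tablet   | Hank    


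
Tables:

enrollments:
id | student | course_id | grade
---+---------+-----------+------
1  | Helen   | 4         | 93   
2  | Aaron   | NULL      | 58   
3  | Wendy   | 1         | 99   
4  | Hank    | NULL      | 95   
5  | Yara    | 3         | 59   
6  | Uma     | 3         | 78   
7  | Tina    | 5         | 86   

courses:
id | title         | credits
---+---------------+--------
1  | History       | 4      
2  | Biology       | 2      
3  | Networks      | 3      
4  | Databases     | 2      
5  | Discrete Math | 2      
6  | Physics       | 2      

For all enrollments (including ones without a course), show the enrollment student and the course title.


LEFT JOIN keeps every row from enrollments (the left table); where course_id has no match in courses, the course columns become NULL. Walk through each enrollment:
  - enrollment 1 (Helen): course_id=4 -> matches Databases
  - enrollment 2 (Aaron): course_id=NULL, no match -> kept with NULL
  - enrollment 3 (Wendy): course_id=1 -> matches History
  - enrollment 4 (Hank): course_id=NULL, no match -> kept with NULL
  - enrollment 5 (Yara): course_id=3 -> matches Networks
  - enrollment 6 (Uma): course_id=3 -> matches Networks
  - enrollment 7 (Tina): course_id=5 -> matches Discrete Math
All 7 rows appear; 2 have NULL course.

SQL:
SELECT a.student, b.title AS course
FROM enrollments a
LEFT JOIN courses b ON a.course_id = b.id

Result:
student | course       
--------+--------------
Helen   | Databases    
Aaron   | NULL         
Wendy   | History      
Hank    | NULL         
Yara    | Networks     
Uma     | Networks     
Tina    | Discrete Math


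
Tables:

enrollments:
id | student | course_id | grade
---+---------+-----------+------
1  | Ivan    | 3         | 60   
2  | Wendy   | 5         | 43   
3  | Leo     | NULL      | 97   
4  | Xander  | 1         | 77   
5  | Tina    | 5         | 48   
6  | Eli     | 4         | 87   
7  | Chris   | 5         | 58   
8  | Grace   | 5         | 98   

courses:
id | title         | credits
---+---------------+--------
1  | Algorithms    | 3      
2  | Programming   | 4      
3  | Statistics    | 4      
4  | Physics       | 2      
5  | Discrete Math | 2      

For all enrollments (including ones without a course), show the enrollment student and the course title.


LEFT JOIN keeps every row from enrollments (the left table); where course_id has no match in courses, the course columns become NULL. Walk through each enrollment:
  - enrollment 1 (Ivan): course_id=3 -> matches Statistics
  - enrollment 2 (Wendy): course_id=5 -> matches Discrete Math
  - enrollment 3 (Leo): course_id=NULL, no match -> kept with NULL
  - enrollment 4 (Xander): course_id=1 -> matches Algorithms
  - enrollment 5 (Tina): course_id=5 -> matches Discrete Math
  - enrollment 6 (Eli): course_id=4 -> matches Physics
  - enrollment 7 (Chris): course_id=5 -> matches Discrete Math
  - enrollment 8 (Grace): course_id=5 -> matches Discrete Math
All 8 rows appear; 1 has NULL course.

SQL:
SELECT a.student, b.title AS course
FROM enrollments a
LEFT JOIN courses b ON a.course_id = b.id

Result:
student | course       
--------+--------------
Ivan    | Statistics   
Wendy   | Discrete Math
Leo     | NULL         
Xander  | Algorithms   
Tina    | Discrete Math
Eli     | Physics      
Chris   | Discrete Math
Grace   | Discrete Math


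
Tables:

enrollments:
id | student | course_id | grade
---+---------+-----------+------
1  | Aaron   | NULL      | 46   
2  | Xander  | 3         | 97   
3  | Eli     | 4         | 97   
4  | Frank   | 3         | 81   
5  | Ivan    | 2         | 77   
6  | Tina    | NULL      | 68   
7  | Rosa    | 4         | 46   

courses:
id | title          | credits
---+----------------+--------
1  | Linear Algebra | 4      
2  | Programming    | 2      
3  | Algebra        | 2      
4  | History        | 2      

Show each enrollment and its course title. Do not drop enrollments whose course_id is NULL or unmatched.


LEFT JOIN keeps every row from enrollments (the left table); where course_id has no match in courses, the course columns become NULL. Walk through each enrollment:
  - enrollment 1 (Aaron): course_id=NULL, no match -> kept with NULL
  - enrollment 2 (Xander): course_id=3 -> matches Algebra
  - enrollment 3 (Eli): course_id=4 -> matches History
  - enrollment 4 (Frank): course_id=3 -> matches Algebra
  - enrollment 5 (Ivan): course_id=2 -> matches Programming
  - enrollment 6 (Tina): course_id=NULL, no match -> kept with NULL
  - enrollment 7 (Rosa): course_id=4 -> matches History
All 7 rows appear; 2 have NULL course.

SQL:
SELECT a.student, b.title AS course
FROM enrollments a
LEFT JOIN courses b ON a.course_id = b.id

Result:
student | course     
--------+------------
Aaron   | NULL       
Xander  | Algebra    
Eli     | History    
Frank   | Algebra    
Ivan    | Programming
Tina    | NULL       
Rosa    | History    


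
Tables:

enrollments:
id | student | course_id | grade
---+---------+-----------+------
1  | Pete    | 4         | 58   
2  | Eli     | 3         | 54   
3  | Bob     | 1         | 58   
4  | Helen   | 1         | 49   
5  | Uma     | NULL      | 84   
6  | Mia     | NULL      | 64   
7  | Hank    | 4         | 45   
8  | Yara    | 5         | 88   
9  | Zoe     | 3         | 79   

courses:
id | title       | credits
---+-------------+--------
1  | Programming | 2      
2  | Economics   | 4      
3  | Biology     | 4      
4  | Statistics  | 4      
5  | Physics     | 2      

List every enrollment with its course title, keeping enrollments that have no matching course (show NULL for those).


LEFT JOIN keeps every row from enrollments (the left table); where course_id has no match in courses, the course columns become NULL. Walk through each enrollment:
  - enrollment 1 (Pete): course_id=4 -> matches Statistics
  - enrollment 2 (Eli): course_id=3 -> matches Biology
  - enrollment 3 (Bob): course_id=1 -> matches Programming
  - enrollment 4 (Helen): course_id=1 -> matches Programming
  - enrollment 5 (Uma): course_id=NULL, no match -> kept with NULL
  - enrollment 6 (Mia): course_id=NULL, no match -> kept with NULL
  - enrollment 7 (Hank): course_id=4 -> matches Statistics
  - enrollment 8 (Yara): course_id=5 -> matches Physics
  - enrollment 9 (Zoe): course_id=3 -> matches Biology
All 9 rows appear; 2 have NULL course.

SQL:
SELECT a.student, b.title AS course
FROM enrollments a
LEFT JOIN courses b ON a.course_id = b.id

Result:
student | course     
--------+------------
Pete    | Statistics 
Eli     | Biology    
Bob     | Programming
Helen   | Programming
Uma     | NULL       
Mia     | NULL       
Hank    | Statistics 
Yara    | Physics    
Zoe     | Biology    


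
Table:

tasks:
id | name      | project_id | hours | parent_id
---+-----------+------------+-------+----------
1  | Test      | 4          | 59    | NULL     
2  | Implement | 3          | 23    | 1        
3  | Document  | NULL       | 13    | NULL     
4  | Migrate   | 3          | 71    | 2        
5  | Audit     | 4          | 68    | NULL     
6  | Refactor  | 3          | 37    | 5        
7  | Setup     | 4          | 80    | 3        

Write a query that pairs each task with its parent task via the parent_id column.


This is a self-join: tasks is joined to a second copy of itself, matching each row's parent_id to another row's id. Use LEFT JOIN so rows with parent_id=NULL are kept.
  - task 1 (Test): parent_id=NULL -> NULL
  - task 2 (Implement): parent_id=1 -> Test
  - task 3 (Document): parent_id=NULL -> NULL
  - task 4 (Migrate): parent_id=2 -> Implement
  - task 5 (Audit): parent_id=NULL -> NULL
  - task 6 (Refactor): parent_id=5 -> Audit
  - task 7 (Setup): parent_id=3 -> Document

SQL:
SELECT a.name AS item, b.name AS parent
FROM tasks a
LEFT JOIN tasks b ON a.parent_id = b.id

Result:
item      | parent   
----------+----------
Test      | NULL     
Implement | Test     
Document  | NULL     
Migrate   | Implement
Audit     | NULL     
Refactor  | Audit    
Setup     | Document 


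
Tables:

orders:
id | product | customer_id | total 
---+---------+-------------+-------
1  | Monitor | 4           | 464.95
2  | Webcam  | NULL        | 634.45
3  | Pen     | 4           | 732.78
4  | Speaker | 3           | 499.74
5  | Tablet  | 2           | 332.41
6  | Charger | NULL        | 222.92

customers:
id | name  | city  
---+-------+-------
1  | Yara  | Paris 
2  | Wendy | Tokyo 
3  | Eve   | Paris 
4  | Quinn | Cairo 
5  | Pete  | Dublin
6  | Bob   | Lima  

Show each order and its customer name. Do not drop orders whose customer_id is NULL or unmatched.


LEFT JOIN keeps every row from orders (the left table); where customer_id has no match in customers, the customer columns become NULL. Walk through each order:
  - order 1 (Monitor): customer_id=4 -> matches Quinn
  - order 2 (Webcam): customer_id=NULL, no match -> kept with NULL
  - order 3 (Pen): customer_id=4 -> matches Quinn
  - order 4 (Speaker): customer_id=3 -> matches Eve
  - order 5 (Tablet): customer_id=2 -> matches Wendy
  - order 6 (Charger): customer_id=NULL, no match -> kept with NULL
All 6 rows appear; 2 have NULL customer.

SQL:
SELECT a.product, b.name AS customer
FROM orders a
LEFT JOIN customers b ON a.customer_id = b.id

Result:
product | customer
--------+---------
Monitor | Quinn   
Webcam  | NULL    
Pen     | Quinn   
Speaker | Eve     
Tablet  | Wendy   
Charger | NULL    


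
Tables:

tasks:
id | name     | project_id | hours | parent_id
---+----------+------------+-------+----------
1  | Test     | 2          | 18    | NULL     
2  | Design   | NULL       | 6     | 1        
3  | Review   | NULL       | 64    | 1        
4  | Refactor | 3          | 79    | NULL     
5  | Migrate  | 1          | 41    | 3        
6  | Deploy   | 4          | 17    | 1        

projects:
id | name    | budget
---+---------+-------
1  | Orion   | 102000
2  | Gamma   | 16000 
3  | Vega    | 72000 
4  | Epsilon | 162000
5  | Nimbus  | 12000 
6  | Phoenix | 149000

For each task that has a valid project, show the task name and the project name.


INNER JOIN keeps only tasks rows whose project_id matches an id in projects. Walk through each task:
  - task 1 (Test): project_id=2 -> matches Gamma
  - task 2 (Design): project_id=NULL, no match -> dropped
  - task 3 (Review): project_id=NULL, no match -> dropped
  - task 4 (Refactor): project_id=3 -> matches Vega
  - task 5 (Migrate): project_id=1 -> matches Orion
  - task 6 (Deploy): project_id=4 -> matches Epsilon
So 2 of 6 rows are dropped.

SQL:
SELECT a.name, b.name AS project
FROM tasks a
INNER JOIN projects b ON a.project_id = b.id

Result:
name     | project
---------+--------
Test     | Gamma  
Refactor | Vega   
Migrate  | Orion  
Deploy   | Epsilon


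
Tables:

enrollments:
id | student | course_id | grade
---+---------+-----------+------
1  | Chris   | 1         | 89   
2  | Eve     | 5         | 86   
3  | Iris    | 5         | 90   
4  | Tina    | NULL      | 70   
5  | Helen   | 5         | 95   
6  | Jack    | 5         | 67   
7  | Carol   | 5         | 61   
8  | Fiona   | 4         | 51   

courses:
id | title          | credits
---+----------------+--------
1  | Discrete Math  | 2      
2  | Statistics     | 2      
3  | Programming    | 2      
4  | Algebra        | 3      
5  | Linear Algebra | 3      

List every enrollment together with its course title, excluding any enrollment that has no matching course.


INNER JOIN keeps only enrollments rows whose course_id matches an id in courses. Walk through each enrollment:
  - enrollment 1 (Chris): course_id=1 -> matches Discrete Math
  - enrollment 2 (Eve): course_id=5 -> matches Linear Algebra
  - enrollment 3 (Iris): course_id=5 -> matches Linear Algebra
  - enrollment 4 (Tina): course_id=NULL, no match -> dropped
  - enrollment 5 (Helen): course_id=5 -> matches Linear Algebra
  - enrollment 6 (Jack): course_id=5 -> matches Linear Algebra
  - enrollment 7 (Carol): course_id=5 -> matches Linear Algebra
  - enrollment 8 (Fiona): course_id=4 -> matches Algebra
So 1 of 8 rows is dropped.

SQL:
SELECT a.student, b.title AS course
FROM enrollments a
INNER JOIN courses b ON a.course_id = b.id

Result:
student | course        
--------+---------------
Chris   | Discrete Math 
Eve     | Linear Algebra
Iris    | Linear Algebra
Helen   | Linear Algebra
Jack    | Linear Algebra
Carol   | Linear Algebra
Fiona   | Algebra       


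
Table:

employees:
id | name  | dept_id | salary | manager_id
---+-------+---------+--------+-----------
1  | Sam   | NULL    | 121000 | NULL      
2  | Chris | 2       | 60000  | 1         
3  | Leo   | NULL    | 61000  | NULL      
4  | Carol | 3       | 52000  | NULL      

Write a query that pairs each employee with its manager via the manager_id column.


This is a self-join: employees is joined to a second copy of itself, matching each row's manager_id to another row's id. Use LEFT JOIN so rows with manager_id=NULL are kept.
  - employee 1 (Sam): manager_id=NULL -> NULL
  - employee 2 (Chris): manager_id=1 -> Sam
  - employee 3 (Leo): manager_id=NULL -> NULL
  - employee 4 (Carol): manager_id=NULL -> NULL

SQL:
SELECT a.name AS item, b.name AS manager
FROM employees a
LEFT JOIN employees b ON a.manager_id = b.id

Result:
item  | manager
------+--------
Sam   | NULL   
Chris | Sam    
Leo   | NULL   
Carol | NULL   


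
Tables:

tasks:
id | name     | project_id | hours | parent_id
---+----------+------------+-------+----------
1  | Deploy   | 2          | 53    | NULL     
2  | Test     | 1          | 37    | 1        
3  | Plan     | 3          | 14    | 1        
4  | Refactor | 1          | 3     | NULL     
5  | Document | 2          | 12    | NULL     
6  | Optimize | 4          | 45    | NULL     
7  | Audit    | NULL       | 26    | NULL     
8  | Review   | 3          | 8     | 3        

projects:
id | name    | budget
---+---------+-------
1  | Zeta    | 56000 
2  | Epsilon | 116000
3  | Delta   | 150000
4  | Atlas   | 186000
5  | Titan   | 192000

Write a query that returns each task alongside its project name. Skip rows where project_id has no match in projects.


INNER JOIN keeps only tasks rows whose project_id matches an id in projects. Walk through each task:
  - task 1 (Deploy): project_id=2 -> matches Epsilon
  - task 2 (Test): project_id=1 -> matches Zeta
  - task 3 (Plan): project_id=3 -> matches Delta
  - task 4 (Refactor): project_id=1 -> matches Zeta
  - task 5 (Document): project_id=2 -> matches Epsilon
  - task 6 (Optimize): project_id=4 -> matches Atlas
  - task 7 (Audit): project_id=NULL, no match -> dropped
  - task 8 (Review): project_id=3 -> matches Delta
So 1 of 8 rows is dropped.

SQL:
SELECT a.name, b.name AS project
FROM tasks a
INNER JOIN projects b ON a.project_id = b.id

Result:
name     | project
---------+--------
Deploy   | Epsilon
Test     | Zeta   
Plan     | Delta  
Refactor | Zeta   
Document | Epsilon
Optimize | Atlas  
Review   | Delta  


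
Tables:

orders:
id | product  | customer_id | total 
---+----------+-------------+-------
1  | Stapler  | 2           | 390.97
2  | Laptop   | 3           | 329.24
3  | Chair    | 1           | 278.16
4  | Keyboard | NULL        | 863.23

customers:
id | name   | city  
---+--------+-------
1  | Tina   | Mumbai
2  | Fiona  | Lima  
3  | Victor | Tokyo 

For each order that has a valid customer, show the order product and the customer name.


INNER JOIN keeps only orders rows whose customer_id matches an id in customers. Walk through each order:
  - order 1 (Stapler): customer_id=2 -> matches Fiona
  - order 2 (Laptop): customer_id=3 -> matches Victor
  - order 3 (Chair): customer_id=1 -> matches Tina
  - order 4 (Keyboard): customer_id=NULL, no match -> dropped
So 1 of 4 rows is dropped.

SQL:
SELECT a.product, b.name AS customer
FROM orders a
INNER JOIN customers b ON a.customer_id = b.id

Result:
product | customer
--------+---------
Stapler | Fiona   
Laptop  | Victor  
Chair   | Tina    


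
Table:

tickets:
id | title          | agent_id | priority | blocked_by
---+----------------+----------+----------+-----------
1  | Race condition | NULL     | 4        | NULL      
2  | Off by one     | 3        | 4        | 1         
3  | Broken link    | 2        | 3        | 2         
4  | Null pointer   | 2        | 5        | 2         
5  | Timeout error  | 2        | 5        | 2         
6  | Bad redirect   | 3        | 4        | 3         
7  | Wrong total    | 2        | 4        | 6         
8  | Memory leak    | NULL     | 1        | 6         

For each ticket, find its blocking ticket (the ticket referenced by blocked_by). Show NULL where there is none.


This is a self-join: tickets is joined to a second copy of itself, matching each row's blocked_by to another row's id. Use LEFT JOIN so rows with blocked_by=NULL are kept.
  - ticket 1 (Race condition): blocked_by=NULL -> NULL
  - ticket 2 (Off by one): blocked_by=1 -> Race condition
  - ticket 3 (Broken link): blocked_by=2 -> Off by one
  - ticket 4 (Null pointer): blocked_by=2 -> Off by one
  - ticket 5 (Timeout error): blocked_by=2 -> Off by one
  - ticket 6 (Bad redirect): blocked_by=3 -> Broken link
  - ticket 7 (Wrong total): blocked_by=6 -> Bad redirect
  - ticket 8 (Memory leak): blocked_by=6 -> Bad redirect

SQL:
SELECT a.title AS item, b.title AS blocked_by
FROM tickets a
LEFT JOIN tickets b ON a.blocked_by = b.id

Result:
item           | blocked_by    
---------------+---------------
Race condition | NULL          
Off by one     | Race condition
Broken link    | Off by one    
Null pointer   | Off by one    
Timeout error  | Off by one    
Bad redirect   | Broken link   
Wrong total    | Bad redirect  
Memory leak    | Bad redirect  


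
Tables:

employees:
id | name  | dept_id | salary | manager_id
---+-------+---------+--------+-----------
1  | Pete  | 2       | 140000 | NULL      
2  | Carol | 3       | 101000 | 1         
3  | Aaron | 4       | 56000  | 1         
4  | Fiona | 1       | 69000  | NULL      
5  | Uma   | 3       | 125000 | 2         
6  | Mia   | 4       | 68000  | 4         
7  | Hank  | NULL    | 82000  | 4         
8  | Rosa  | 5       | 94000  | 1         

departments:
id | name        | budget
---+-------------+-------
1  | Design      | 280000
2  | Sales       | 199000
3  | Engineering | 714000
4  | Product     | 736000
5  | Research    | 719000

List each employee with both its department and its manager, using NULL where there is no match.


Two LEFT JOINs from the same base table employees: one to departments via dept_id, one to employees itself via manager_id. Both are LEFT so every employee is preserved.
Match against departments:
  - employee 1 (Pete): dept_id=2 -> matches Sales
  - employee 2 (Carol): dept_id=3 -> matches Engineering
  - employee 3 (Aaron): dept_id=4 -> matches Product
  - employee 4 (Fiona): dept_id=1 -> matches Design
  - employee 5 (Uma): dept_id=3 -> matches Engineering
  - employee 6 (Mia): dept_id=4 -> matches Product
  - employee 7 (Hank): dept_id=NULL, no match -> kept with NULL
  - employee 8 (Rosa): dept_id=5 -> matches Research
Match against employees (self):
  - employee 1 (Pete): manager_id=NULL -> NULL
  - employee 2 (Carol): manager_id=1 -> Pete
  - employee 3 (Aaron): manager_id=1 -> Pete
  - employee 4 (Fiona): manager_id=NULL -> NULL
  - employee 5 (Uma): manager_id=2 -> Carol
  - employee 6 (Mia): manager_id=4 -> Fiona
  - employee 7 (Hank): manager_id=4 -> Fiona
  - employee 8 (Rosa): manager_id=1 -> Pete

SQL:
SELECT a.name, b.name AS department, c.name AS manager
FROM employees a
LEFT JOIN departments b ON a.dept_id = b.id
LEFT JOIN employees c ON a.manager_id = c.id

Result:
name  | department  | manager
------+-------------+--------
Pete  | Sales       | NULL   
Carol | Engineering | Pete   
Aaron | Product     | Pete   
Fiona | Design      | NULL   
Uma   | Engineering | Carol  
Mia   | Product     | Fiona  
Hank  | NULL        | Fiona  
Rosa  | Research    | Pete   


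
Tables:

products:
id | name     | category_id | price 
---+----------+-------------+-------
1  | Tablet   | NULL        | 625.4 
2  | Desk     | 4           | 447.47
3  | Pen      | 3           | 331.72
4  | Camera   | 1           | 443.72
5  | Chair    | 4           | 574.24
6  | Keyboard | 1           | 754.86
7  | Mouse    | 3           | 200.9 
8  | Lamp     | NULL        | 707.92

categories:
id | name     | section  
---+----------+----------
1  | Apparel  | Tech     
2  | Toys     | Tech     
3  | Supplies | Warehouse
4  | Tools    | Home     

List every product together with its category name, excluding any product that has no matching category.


INNER JOIN keeps only products rows whose category_id matches an id in categories. Walk through each product:
  - product 1 (Tablet): category_id=NULL, no match -> dropped
  - product 2 (Desk): category_id=4 -> matches Tools
  - product 3 (Pen): category_id=3 -> matches Supplies
  - product 4 (Camera): category_id=1 -> matches Apparel
  - product 5 (Chair): category_id=4 -> matches Tools
  - product 6 (Keyboard): category_id=1 -> matches Apparel
  - product 7 (Mouse): category_id=3 -> matches Supplies
  - product 8 (Lamp): category_id=NULL, no match -> dropped
So 2 of 8 rows are dropped.

SQL:
SELECT a.name, b.name AS category
FROM products a
INNER JOIN categories b ON a.category_id = b.id

Result:
name     | category
---------+---------
Desk     | Tools   
Pen      | Supplies
Camera   | Apparel 
Chair    | Tools   
Keyboard | Apparel 
Mouse    | Supplies


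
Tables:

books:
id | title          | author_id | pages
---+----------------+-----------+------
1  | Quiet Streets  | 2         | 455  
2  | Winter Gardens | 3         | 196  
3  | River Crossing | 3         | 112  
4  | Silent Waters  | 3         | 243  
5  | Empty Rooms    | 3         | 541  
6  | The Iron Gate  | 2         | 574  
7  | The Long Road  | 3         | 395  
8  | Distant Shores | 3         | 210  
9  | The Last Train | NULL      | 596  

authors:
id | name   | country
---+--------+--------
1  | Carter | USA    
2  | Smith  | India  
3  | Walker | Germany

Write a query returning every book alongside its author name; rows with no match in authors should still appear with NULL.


LEFT JOIN keeps every row from books (the left table); where author_id has no match in authors, the author columns become NULL. Walk through each book:
  - book 1 (Quiet Streets): author_id=2 -> matches Smith
  - book 2 (Winter Gardens): author_id=3 -> matches Walker
  - book 3 (River Crossing): author_id=3 -> matches Walker
  - book 4 (Silent Waters): author_id=3 -> matches Walker
  - book 5 (Empty Rooms): author_id=3 -> matches Walker
  - book 6 (The Iron Gate): author_id=2 -> matches Smith
  - book 7 (The Long Road): author_id=3 -> matches Walker
  - book 8 (Distant Shores): author_id=3 -> matches Walker
  - book 9 (The Last Train): author_id=NULL, no match -> kept with NULL
All 9 rows appear; 1 has NULL author.

SQL:
SELECT a.title, b.name AS author
FROM books a
LEFT JOIN authors b ON a.author_id = b.id

Result:
title          | author
---------------+-------
Quiet Streets  | Smith 
Winter Gardens | Walker
River Crossing | Walker
Silent Waters  | Walker
Empty Rooms    | Walker
The Iron Gate  | Smith 
The Long Road  | Walker
Distant Shores | Walker
The Last Train | NULL  
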